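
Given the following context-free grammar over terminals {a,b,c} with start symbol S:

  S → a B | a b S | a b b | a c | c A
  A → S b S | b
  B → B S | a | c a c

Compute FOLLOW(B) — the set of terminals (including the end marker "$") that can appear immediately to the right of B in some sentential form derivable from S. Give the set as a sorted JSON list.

FIRST sets, iterate to fixpoint:
round 1:
  A via A→b: +{b}
  B via B→a: +{a}
  B via B→c a c: +{c}
  S via S→a B: +{a}
  S via S→c A: +{c}
  S: {a,c}  A: {b}  B: {a,c}
round 2:
  A via A→S b S: +{a,c}
  S: {a,c}  A: {a,b,c}  B: {a,c}
round 3: — fixpoint
  S: {a,c}  A: {a,b,c}  B: {a,c}

FOLLOW sets:
FOLLOW(S) := {$}
iter 1:
  A→S b S: FOLLOW(S) ⊇ FIRST(b) = {b}; new: +{b}
  B→B S: FOLLOW(B) ⊇ FIRST(S) = {a,c}; new: +{a,c}
  B→B S: FOLLOW(S) ⊇ FOLLOW(B) ⊇ {a,c}; new: +{a,c}
  S→a B: FOLLOW(B) ⊇ FOLLOW(S) ⊇ {$,a,b,c}; new: +{$,b}
  S→c A: FOLLOW(A) ⊇ FOLLOW(S) ⊇ {$,a,b,c}; new: +{$,a,b,c}
  FOLLOW(S)={$,a,b,c}  FOLLOW(A)={$,a,b,c}  FOLLOW(B)={$,a,b,c}
iter 2: (stable)
  FOLLOW(S)={$,a,b,c}  FOLLOW(A)={$,a,b,c}  FOLLOW(B)={$,a,b,c}

FOLLOW(B) = ["$", "a", "b", "c"]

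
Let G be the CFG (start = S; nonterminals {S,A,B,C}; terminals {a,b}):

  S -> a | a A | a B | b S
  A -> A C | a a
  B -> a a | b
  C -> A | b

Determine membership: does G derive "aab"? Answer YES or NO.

CNF form of G:
  S -> T0 A | T0 B | T1 S | a
  A -> A C | T0 T0
  B -> T0 T0 | b
  C -> A C | T0 T0 | b
  T0 -> a
  T1 -> b

CYK table (by increasing span):
  [0..0]={S,T0}  "a"  orig:{S}
  [1..1]={S,T0}  "a"  orig:{S}
  [2..2]={B,C,T1}  "b"  orig:{B,C}
  [0..1]={A,B,C}  "aa"
  [1..2]={S}  "ab"
  [0..2]={A,C}  "aab"

S ∉ T[0,2] ⇒ NO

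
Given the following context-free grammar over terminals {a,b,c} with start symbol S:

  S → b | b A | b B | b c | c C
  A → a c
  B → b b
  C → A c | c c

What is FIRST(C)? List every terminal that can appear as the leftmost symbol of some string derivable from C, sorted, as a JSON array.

FIRST iteration:
pass 1:
  A via A→a c: +{a}
  B via B→b b: +{b}
  C via C→A c: +{a}
  C via C→c c: +{c}
  S via S→b: +{b}
  S via S→c C: +{c}
  FIRST[S]={b,c}  FIRST[A]={a}  FIRST[B]={b}  FIRST[C]={a,c}
pass 2: (stable)
  FIRST[S]={b,c}  FIRST[A]={a}  FIRST[B]={b}  FIRST[C]={a,c}

FIRST(C) = ["a", "c"]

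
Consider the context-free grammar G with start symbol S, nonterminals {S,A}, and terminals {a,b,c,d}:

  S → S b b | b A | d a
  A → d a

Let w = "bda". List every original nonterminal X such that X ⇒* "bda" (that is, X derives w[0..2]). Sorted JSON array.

CNF form of G:
  S -> S X3 | T0 T1 | T2 A
  A -> T0 T1
  T0 -> d
  T1 -> a
  T2 -> b
  X3 -> T2 T2

Fill CYK table bottom-up — only the sub-triangle for w[0..2]:
  cell(0,0) b: {T2}  orig:{}
  cell(1,1) d: {T0}  orig:{}
  cell(2,2) a: {T1}  orig:{}
  cell(0,1) bd: ∅
  cell(1,2) da: {A,S}
  cell(0,2) bda: {S}

Original NTs in T[0,2] deriving "bda": ["S"]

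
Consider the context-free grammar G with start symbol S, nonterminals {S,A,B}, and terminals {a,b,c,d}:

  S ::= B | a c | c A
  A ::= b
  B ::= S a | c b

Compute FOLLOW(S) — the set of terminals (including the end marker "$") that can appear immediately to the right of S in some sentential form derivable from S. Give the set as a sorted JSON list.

FIRST sets, iterate to fixpoint:
[1]
  A via A→b: +{b}
  B via B→c b: +{c}
  S via S→B: +{c}
  S via S→a c: +{a}
  S: {a,c}  A: {b}  B: {c}
[2]
  B via B→S a: +{a}
  S: {a,c}  A: {b}  B: {a,c}
[3] — fixpoint
  S: {a,c}  A: {b}  B: {a,c}

FOLLOW iteration:
FOLLOW(S) := {$}
pass 1:
  B→S a: FOLLOW(S) ⊇ FIRST(a) = {a}; new: +{a}
  S→B: FOLLOW(B) ⊇ FOLLOW(S) ⊇ {$,a}; new: +{$,a}
  S→c A: FOLLOW(A) ⊇ FOLLOW(S) ⊇ {$,a}; new: +{$,a}
  S: {$,a}  A: {$,a}  B: {$,a}
pass 2: (no change)
  S: {$,a}  A: {$,a}  B: {$,a}

FOLLOW(S) = ["$", "a"]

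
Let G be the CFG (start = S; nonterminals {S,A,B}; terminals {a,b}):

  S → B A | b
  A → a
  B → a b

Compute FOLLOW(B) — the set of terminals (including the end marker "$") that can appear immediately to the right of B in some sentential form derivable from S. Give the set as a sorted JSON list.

FIRST iteration:
pass 1:
  A via A→a: +{a}
  B via B→a b: +{a}
  S via S→B A: +{a}
  S via S→b: +{b}
  FIRST[S]={a,b}  FIRST[A]={a}  FIRST[B]={a}
pass 2: done
  FIRST[S]={a,b}  FIRST[A]={a}  FIRST[B]={a}

Compute FOLLOW by fixpoint:
seed FOLLOW(S) with $
[1]
  S→B A: FOLLOW(B) ⊇ FIRST(A) = {a}; new: +{a}
  S→B A: FOLLOW(A) ⊇ FOLLOW(S) ⊇ {$}; new: +{$}
  S: {$}  A: {$}  B: {a}
[2] — fixpoint
  S: {$}  A: {$}  B: {a}

FOLLOW(B) = ["a"]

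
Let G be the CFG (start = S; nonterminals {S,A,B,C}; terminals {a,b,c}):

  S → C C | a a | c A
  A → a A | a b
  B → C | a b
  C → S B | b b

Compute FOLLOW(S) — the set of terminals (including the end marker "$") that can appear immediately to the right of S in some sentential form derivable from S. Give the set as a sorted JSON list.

Compute FIRST by fixpoint:
round 1:
  A via A→a A: +{a}
  B via B→a b: +{a}
  C via C→b b: +{b}
  S via S→C C: +{b}
  S via S→a a: +{a}
  S via S→c A: +{c}
  S: {a,b,c}  A: {a}  B: {a}  C: {b}
round 2:
  B via B→C: +{b}
  C via C→S B: +{a,c}
  S: {a,b,c}  A: {a}  B: {a,b}  C: {a,b,c}
round 3:
  B via B→C: +{c}
  S: {a,b,c}  A: {a}  B: {a,b,c}  C: {a,b,c}
round 4: done
  S: {a,b,c}  A: {a}  B: {a,b,c}  C: {a,b,c}

Compute FOLLOW by fixpoint:
initialize: $ ∈ FOLLOW(S)
[1]
  C→S B: FOLLOW(S) ⊇ FIRST(B) = {a,b,c}; new: +{a,b,c}
  S→C C: FOLLOW(C) ⊇ FIRST(C) = {a,b,c}; new: +{a,b,c}
  S→C C: FOLLOW(C) ⊇ FOLLOW(S) ⊇ {$,a,b,c}; new: +{$}
  S→c A: FOLLOW(A) ⊇ FOLLOW(S) ⊇ {$,a,b,c}; new: +{$,a,b,c}
  S: {$,a,b,c}  A: {$,a,b,c}  B: {}  C: {$,a,b,c}
[2]
  C→S B: FOLLOW(B) ⊇ FOLLOW(C) ⊇ {$,a,b,c}; new: +{$,a,b,c}
  S: {$,a,b,c}  A: {$,a,b,c}  B: {$,a,b,c}  C: {$,a,b,c}
[3] done
  S: {$,a,b,c}  A: {$,a,b,c}  B: {$,a,b,c}  C: {$,a,b,c}

FOLLOW(S) = ["$", "a", "b", "c"]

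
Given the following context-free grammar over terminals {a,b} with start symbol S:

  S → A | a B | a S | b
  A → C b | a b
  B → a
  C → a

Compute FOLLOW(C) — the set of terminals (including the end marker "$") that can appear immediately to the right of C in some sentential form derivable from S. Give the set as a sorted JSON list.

FIRST sets, iterate to fixpoint:
[1]
  A via A→a b: +{a}
  B via B→a: +{a}
  C via C→a: +{a}
  S via S→A: +{a}
  S via S→b: +{b}
  FIRST[S]={a,b}  FIRST[A]={a}  FIRST[B]={a}  FIRST[C]={a}
[2] (no change)
  FIRST[S]={a,b}  FIRST[A]={a}  FIRST[B]={a}  FIRST[C]={a}

FOLLOW iteration:
initialize: $ ∈ FOLLOW(S)
pass 1:
  A→C b: FOLLOW(C) ⊇ FIRST(b) = {b}; new: +{b}
  S→A: FOLLOW(A) ⊇ FOLLOW(S) ⊇ {$}; new: +{$}
  S→a B: FOLLOW(B) ⊇ FOLLOW(S) ⊇ {$}; new: +{$}
  FOLLOW(S)={$}  FOLLOW(A)={$}  FOLLOW(B)={$}  FOLLOW(C)={b}
pass 2: — fixpoint
  FOLLOW(S)={$}  FOLLOW(A)={$}  FOLLOW(B)={$}  FOLLOW(C)={b}

FOLLOW(C) = ["b"]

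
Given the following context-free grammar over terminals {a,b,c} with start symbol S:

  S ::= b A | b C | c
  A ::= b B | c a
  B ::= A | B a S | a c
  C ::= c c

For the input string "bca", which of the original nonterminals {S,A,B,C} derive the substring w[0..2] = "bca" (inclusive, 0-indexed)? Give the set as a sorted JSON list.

CNF form of G:
  S -> T0 A | T0 C | c
  A -> T0 B | T1 T2
  B -> B X3 | T0 B | T1 T2 | T2 T1
  C -> T1 T1
  T0 -> b
  T1 -> c
  T2 -> a
  X3 -> T2 S

CYK fill — only the sub-triangle for w[0..2]:
  [0..0]={T0}  "b"  orig:{}
  [1..1]={S,T1}  "c"  orig:{S}
  [2..2]={T2}  "a"  orig:{}
  [0..1]=∅  "bc"
  [1..2]={A,B}  "ca"
  [0..2]={A,B,S}  "bca"

Original NTs in T[0,2] deriving "bca": ["A", "B", "S"]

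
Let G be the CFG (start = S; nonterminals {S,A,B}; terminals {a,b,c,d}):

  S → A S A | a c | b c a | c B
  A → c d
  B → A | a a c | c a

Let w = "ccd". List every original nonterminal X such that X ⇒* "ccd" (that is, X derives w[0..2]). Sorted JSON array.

Convert to CNF:
  S -> A X5 | T0 B | T2 T0 | T3 X6
  A -> T0 T1
  B -> T0 T1 | T0 T2 | T2 X4
  T0 -> c
  T1 -> d
  T2 -> a
  T3 -> b
  X4 -> T2 T0
  X5 -> S A
  X6 -> T0 T2

CYK fill, restricted to cells inside w[0..2]:
  cell(0,0) c: {T0}  orig:{}
  cell(1,1) c: {T0}  orig:{}
  cell(2,2) d: {T1}  orig:{}
  cell(0,1) cc: ∅
  cell(1,2) cd: {A,B}
  cell(0,2) ccd: {S}

Original NTs in T[0,2] deriving "ccd": ["S"]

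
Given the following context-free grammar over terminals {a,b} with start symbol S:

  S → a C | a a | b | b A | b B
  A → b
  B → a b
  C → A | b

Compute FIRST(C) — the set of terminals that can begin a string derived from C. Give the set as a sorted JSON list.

Compute FIRST by fixpoint:
[1]
  A via A→b: +{b}
  B via B→a b: +{a}
  C via C→A: +{b}
  S via S→a C: +{a}
  S via S→b: +{b}
  FIRST(S)={a,b}  FIRST(A)={b}  FIRST(B)={a}  FIRST(C)={b}
[2] — fixpoint
  FIRST(S)={a,b}  FIRST(A)={b}  FIRST(B)={a}  FIRST(C)={b}

FIRST(C) = ["b"]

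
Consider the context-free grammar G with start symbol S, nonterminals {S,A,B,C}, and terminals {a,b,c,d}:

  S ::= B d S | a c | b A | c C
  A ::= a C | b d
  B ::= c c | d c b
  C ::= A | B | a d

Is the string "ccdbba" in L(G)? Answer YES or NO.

Convert to CNF:
  S -> B X6 | T0 T3 | T1 A | T3 C
  A -> T0 C | T1 T2
  B -> T2 X4 | T3 T3
  C -> T0 C | T0 T2 | T1 T2 | T2 X5 | T3 T3
  T0 -> a
  T1 -> b
  T2 -> d
  T3 -> c
  X4 -> T3 T1
  X5 -> T3 T1
  X6 -> T2 S

CYK table (by increasing span):
  T[0,0] 'c' = {T3}  orig:{}
  T[1,1] 'c' = {T3}  orig:{}
  T[2,2] 'd' = {T2}  orig:{}
  T[3,3] 'b' = {T1}  orig:{}
  T[4,4] 'b' = {T1}  orig:{}
  T[5,5] 'a' = {T0}  orig:{}
  T[0,1] 'cc' = {B,C}
  T[1,2] 'cd' = ∅
  T[2,3] 'db' = ∅
  T[3,4] 'bb' = ∅
  T[4,5] 'ba' = ∅
  T[0,2] 'ccd' = ∅
  T[1,3] 'cdb' = ∅
  T[2,4] 'dbb' = ∅
  T[3,5] 'bba' = ∅
  T[0,3] 'ccdb' = ∅
  T[1,4] 'cdbb' = ∅
  T[2,5] 'dbba' = ∅
  T[0,4] 'ccdbb' = ∅
  T[1,5] 'cdbba' = ∅
  T[0,5] 'ccdbba' = ∅

S ∉ T[0,5] ⇒ NO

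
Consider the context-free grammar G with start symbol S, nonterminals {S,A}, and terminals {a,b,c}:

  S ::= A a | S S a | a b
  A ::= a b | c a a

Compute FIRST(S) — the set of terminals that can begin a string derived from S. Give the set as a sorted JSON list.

Compute FIRST by fixpoint:
[1]
  A via A→a b: +{a}
  A via A→c a a: +{c}
  S via S→A a: +{a,c}
  FIRST(S)={a,c}  FIRST(A)={a,c}
[2] (no change)
  FIRST(S)={a,c}  FIRST(A)={a,c}

FIRST(S) = ["a", "c"]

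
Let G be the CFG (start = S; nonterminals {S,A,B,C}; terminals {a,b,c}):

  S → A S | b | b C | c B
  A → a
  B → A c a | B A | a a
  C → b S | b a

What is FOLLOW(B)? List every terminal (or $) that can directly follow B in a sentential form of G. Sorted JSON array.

FIRST iteration:
round 1:
  A via A→a: +{a}
  B via B→A c a: +{a}
  C via C→b S: +{b}
  S via S→A S: +{a}
  S via S→b: +{b}
  S via S→c B: +{c}
  FIRST[S]={a,b,c}  FIRST[A]={a}  FIRST[B]={a}  FIRST[C]={b}
round 2: (stable)
  FIRST[S]={a,b,c}  FIRST[A]={a}  FIRST[B]={a}  FIRST[C]={b}

Compute FOLLOW by fixpoint:
seed FOLLOW(S) with $
pass 1:
  B→A c a: FOLLOW(A) ⊇ FIRST(c) = {c}; new: +{c}
  B→B A: FOLLOW(B) ⊇ FIRST(A) = {a}; new: +{a}
  B→B A: FOLLOW(A) ⊇ FOLLOW(B) ⊇ {a}; new: +{a}
  S→A S: FOLLOW(A) ⊇ FIRST(S) = {a,b,c}; new: +{b}
  S→b C: FOLLOW(C) ⊇ FOLLOW(S) ⊇ {$}; new: +{$}
  S→c B: FOLLOW(B) ⊇ FOLLOW(S) ⊇ {$}; new: +{$}
  FOLLOW(S)={$}  FOLLOW(A)={a,b,c}  FOLLOW(B)={$,a}  FOLLOW(C)={$}
pass 2:
  B→B A: FOLLOW(A) ⊇ FOLLOW(B) ⊇ {$,a}; new: +{$}
  FOLLOW(S)={$}  FOLLOW(A)={$,a,b,c}  FOLLOW(B)={$,a}  FOLLOW(C)={$}
pass 3: (stable)
  FOLLOW(S)={$}  FOLLOW(A)={$,a,b,c}  FOLLOW(B)={$,a}  FOLLOW(C)={$}

FOLLOW(B) = ["$", "a"]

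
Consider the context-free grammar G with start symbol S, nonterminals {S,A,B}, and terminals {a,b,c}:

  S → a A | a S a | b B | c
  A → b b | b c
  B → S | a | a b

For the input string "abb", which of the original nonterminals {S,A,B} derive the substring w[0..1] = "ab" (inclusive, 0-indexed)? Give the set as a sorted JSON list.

Convert to CNF:
  S -> T0 B | T2 A | T2 X4 | c
  A -> T0 T0 | T0 T1
  B -> T0 B | T2 A | T2 T0 | T2 X3 | a | c
  T0 -> b
  T1 -> c
  T2 -> a
  X3 -> S T2
  X4 -> S T2

CYK table (by increasing span), restricted to cells inside w[0..1]:
  cell(0,0) a: {B,T2}  orig:{B}
  cell(1,1) b: {T0}  orig:{}
  cell(0,1) ab: {B}

Original NTs in T[0,1] deriving "ab": ["B"]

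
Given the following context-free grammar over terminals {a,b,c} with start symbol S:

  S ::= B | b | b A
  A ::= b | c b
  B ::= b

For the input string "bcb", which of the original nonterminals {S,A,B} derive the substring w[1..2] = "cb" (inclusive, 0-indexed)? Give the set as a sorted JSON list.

Convert to CNF:
  S -> T1 A | b
  A -> T0 T1 | b
  B -> b
  T0 -> c
  T1 -> b

Fill CYK table bottom-up, restricted to cells inside w[1..2]:
  T[1,1] 'c' = {T0}  orig:{}
  T[2,2] 'b' = {A,B,S,T1}  orig:{A,B,S}
  T[1,2] 'cb' = {A}

Original NTs in T[1,2] deriving "cb": ["A"]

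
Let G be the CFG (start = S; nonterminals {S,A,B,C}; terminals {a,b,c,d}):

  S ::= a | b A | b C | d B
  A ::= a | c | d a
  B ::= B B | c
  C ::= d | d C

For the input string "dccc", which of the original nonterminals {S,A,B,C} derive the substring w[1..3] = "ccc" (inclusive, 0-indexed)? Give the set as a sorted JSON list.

CNF form of G:
  S -> T0 B | T2 A | T2 C | a
  A -> T0 T1 | a | c
  B -> B B | c
  C -> T0 C | d
  T0 -> d
  T1 -> a
  T2 -> b

CYK fill — only the sub-triangle for w[1..3]:
  T[1,1] 'c' = {A,B}
  T[2,2] 'c' = {A,B}
  T[3,3] 'c' = {A,B}
  T[1,2] 'cc' = {B}
  T[2,3] 'cc' = {B}
  T[1,3] 'ccc' = {B}

Original NTs in T[1,3] deriving "ccc": ["B"]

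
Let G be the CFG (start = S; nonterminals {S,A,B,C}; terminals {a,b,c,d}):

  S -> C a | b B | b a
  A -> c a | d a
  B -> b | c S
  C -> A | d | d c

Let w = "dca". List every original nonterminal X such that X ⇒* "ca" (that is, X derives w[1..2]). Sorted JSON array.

CNF form of G:
  S -> C T1 | T3 B | T3 T1
  A -> T0 T1 | T2 T1
  B -> T0 S | b
  C -> T0 T1 | T2 T0 | T2 T1 | d
  T0 -> c
  T1 -> a
  T2 -> d
  T3 -> b

CYK fill — only the sub-triangle for w[1..2]:
  cell(1,1) c: {T0}  orig:{}
  cell(2,2) a: {T1}  orig:{}
  cell(1,2) ca: {A,C}

Original NTs in T[1,2] deriving "ca": ["A", "C"]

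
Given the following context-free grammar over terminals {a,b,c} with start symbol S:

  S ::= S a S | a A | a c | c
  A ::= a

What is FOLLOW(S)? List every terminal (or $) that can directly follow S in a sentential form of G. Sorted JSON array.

FIRST iteration:
round 1:
  A via A→a: +{a}
  S via S→a A: +{a}
  S via S→c: +{c}
  FIRST(S)={a,c}  FIRST(A)={a}
round 2: (stable)
  FIRST(S)={a,c}  FIRST(A)={a}

FOLLOW sets:
initialize: $ ∈ FOLLOW(S)
iter 1:
  S→S a S: FOLLOW(S) ⊇ FIRST(a) = {a}; new: +{a}
  S→a A: FOLLOW(A) ⊇ FOLLOW(S) ⊇ {$,a}; new: +{$,a}
  FOLLOW[S]={$,a}  FOLLOW[A]={$,a}
iter 2: (stable)
  FOLLOW[S]={$,a}  FOLLOW[A]={$,a}

FOLLOW(S) = ["$", "a"]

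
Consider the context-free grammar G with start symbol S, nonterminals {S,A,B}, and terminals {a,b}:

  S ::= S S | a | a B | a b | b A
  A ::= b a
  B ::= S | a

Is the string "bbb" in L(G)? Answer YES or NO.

Convert to CNF:
  S -> S S | T0 A | T1 B | T1 T0 | a
  A -> T0 T1
  B -> S S | T0 A | T1 B | T1 T0 | a
  T0 -> b
  T1 -> a

Fill CYK table bottom-up:
  [0..0]={T0}  "b"  orig:{}
  [1..1]={T0}  "b"  orig:{}
  [2..2]={T0}  "b"  orig:{}
  [0..1]=∅  "bb"
  [1..2]=∅  "bb"
  [0..2]=∅  "bbb"

S ∉ T[0,2] ⇒ NO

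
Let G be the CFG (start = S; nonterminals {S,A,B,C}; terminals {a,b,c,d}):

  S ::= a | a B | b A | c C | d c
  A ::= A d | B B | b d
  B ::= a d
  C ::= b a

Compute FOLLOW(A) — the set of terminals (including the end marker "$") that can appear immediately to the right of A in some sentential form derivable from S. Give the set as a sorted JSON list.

FIRST sets, iterate to fixpoint:
iter 1:
  A via A→b d: +{b}
  B via B→a d: +{a}
  C via C→b a: +{b}
  S via S→a: +{a}
  S via S→b A: +{b}
  S via S→c C: +{c}
  S via S→d c: +{d}
  FIRST(S)={a,b,c,d}  FIRST(A)={b}  FIRST(B)={a}  FIRST(C)={b}
iter 2:
  A via A→B B: +{a}
  FIRST(S)={a,b,c,d}  FIRST(A)={a,b}  FIRST(B)={a}  FIRST(C)={b}
iter 3: done
  FIRST(S)={a,b,c,d}  FIRST(A)={a,b}  FIRST(B)={a}  FIRST(C)={b}

FOLLOW iteration:
FOLLOW(S) := {$}
round 1:
  A→A d: FOLLOW(A) ⊇ FIRST(d) = {d}; new: +{d}
  A→B B: FOLLOW(B) ⊇ FIRST(B) = {a}; new: +{a}
  A→B B: FOLLOW(B) ⊇ FOLLOW(A) ⊇ {d}; new: +{d}
  S→a B: FOLLOW(B) ⊇ FOLLOW(S) ⊇ {$}; new: +{$}
  S→b A: FOLLOW(A) ⊇ FOLLOW(S) ⊇ {$}; new: +{$}
  S→c C: FOLLOW(C) ⊇ FOLLOW(S) ⊇ {$}; new: +{$}
  S: {$}  A: {$,d}  B: {$,a,d}  C: {$}
round 2: done
  S: {$}  A: {$,d}  B: {$,a,d}  C: {$}

FOLLOW(A) = ["$", "d"]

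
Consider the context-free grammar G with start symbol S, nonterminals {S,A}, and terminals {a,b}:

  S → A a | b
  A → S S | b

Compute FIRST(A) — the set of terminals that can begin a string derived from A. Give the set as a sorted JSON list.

FIRST iteration:
iter 1:
  A via A→b: +{b}
  S via S→A a: +{b}
  S: {b}  A: {b}
iter 2: done
  S: {b}  A: {b}

FIRST(A) = ["b"]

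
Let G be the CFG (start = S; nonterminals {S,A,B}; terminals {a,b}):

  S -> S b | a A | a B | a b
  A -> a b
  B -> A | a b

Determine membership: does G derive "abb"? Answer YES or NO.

Convert to CNF:
  S -> S T1 | T0 A | T0 B | T0 T1
  A -> T0 T1
  B -> T0 T1
  T0 -> a
  T1 -> b

CYK fill:
  T[0,0] 'a' = {T0}  orig:{}
  T[1,1] 'b' = {T1}  orig:{}
  T[2,2] 'b' = {T1}  orig:{}
  T[0,1] 'ab' = {A,B,S}
  T[1,2] 'bb' = ∅
  T[0,2] 'abb' = {S}

S ∈ T[0,2] ⇒ YES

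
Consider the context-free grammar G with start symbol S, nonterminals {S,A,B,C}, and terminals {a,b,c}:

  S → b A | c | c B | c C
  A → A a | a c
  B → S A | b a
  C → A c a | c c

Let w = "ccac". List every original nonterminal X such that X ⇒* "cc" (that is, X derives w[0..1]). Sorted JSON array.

CNF form of G:
  S -> T1 B | T1 C | T2 A | c
  A -> A T0 | T0 T1
  B -> S A | T2 T0
  C -> A X3 | T1 T1
  T0 -> a
  T1 -> c
  T2 -> b
  X3 -> T1 T0

Fill CYK table bottom-up, restricted to cells inside w[0..1]:
  cell(0,0) c: {S,T1}  orig:{S}
  cell(1,1) c: {S,T1}  orig:{S}
  cell(0,1) cc: {C}

Original NTs in T[0,1] deriving "cc": ["C"]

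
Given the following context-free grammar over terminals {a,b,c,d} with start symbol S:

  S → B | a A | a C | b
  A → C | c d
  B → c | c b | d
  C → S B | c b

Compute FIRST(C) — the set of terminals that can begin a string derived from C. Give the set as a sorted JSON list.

FIRST sets, iterate to fixpoint:
[1]
  A via A→c d: +{c}
  B via B→c: +{c}
  B via B→d: +{d}
  C via C→c b: +{c}
  S via S→B: +{c,d}
  S via S→a A: +{a}
  S via S→b: +{b}
  FIRST[S]={a,b,c,d}  FIRST[A]={c}  FIRST[B]={c,d}  FIRST[C]={c}
[2]
  C via C→S B: +{a,b,d}
  FIRST[S]={a,b,c,d}  FIRST[A]={c}  FIRST[B]={c,d}  FIRST[C]={a,b,c,d}
[3]
  A via A→C: +{a,b,d}
  FIRST[S]={a,b,c,d}  FIRST[A]={a,b,c,d}  FIRST[B]={c,d}  FIRST[C]={a,b,c,d}
[4] — fixpoint
  FIRST[S]={a,b,c,d}  FIRST[A]={a,b,c,d}  FIRST[B]={c,d}  FIRST[C]={a,b,c,d}

FIRST(C) = ["a", "b", "c", "d"]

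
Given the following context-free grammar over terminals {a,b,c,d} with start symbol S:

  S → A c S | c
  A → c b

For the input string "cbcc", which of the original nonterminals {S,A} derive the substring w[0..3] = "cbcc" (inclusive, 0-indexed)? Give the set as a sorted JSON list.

CNF form of G:
  S -> A X2 | c
  A -> T0 T1
  T0 -> c
  T1 -> b
  X2 -> T0 S

CYK table (by increasing span) — only the sub-triangle for w[0..3]:
  cell(0,0) c: {S,T0}  orig:{S}
  cell(1,1) b: {T1}  orig:{}
  cell(2,2) c: {S,T0}  orig:{S}
  cell(3,3) c: {S,T0}  orig:{S}
  cell(0,1) cb: {A}
  cell(1,2) bc: ∅
  cell(2,3) cc: {X2}  orig:{}
  cell(0,2) cbc: ∅
  cell(1,3) bcc: ∅
  cell(0,3) cbcc: {S}

Original NTs in T[0,3] deriving "cbcc": ["S"]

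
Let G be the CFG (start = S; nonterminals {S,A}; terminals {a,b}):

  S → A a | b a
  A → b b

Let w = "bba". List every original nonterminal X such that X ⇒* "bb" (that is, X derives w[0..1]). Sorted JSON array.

CNF form of G:
  S -> A T1 | T0 T1
  A -> T0 T0
  T0 -> b
  T1 -> a

CYK table (by increasing span), restricted to cells inside w[0..1]:
  cell(0,0) b: {T0}  orig:{}
  cell(1,1) b: {T0}  orig:{}
  cell(0,1) bb: {A}

Original NTs in T[0,1] deriving "bb": ["A"]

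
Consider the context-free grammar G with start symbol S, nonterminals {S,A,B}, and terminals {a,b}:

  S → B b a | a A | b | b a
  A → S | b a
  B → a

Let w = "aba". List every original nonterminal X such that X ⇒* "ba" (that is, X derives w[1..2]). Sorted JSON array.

Convert to CNF:
  S -> B X3 | T0 T1 | T1 A | b
  A -> B X2 | T0 T1 | T1 A | b
  B -> a
  T0 -> b
  T1 -> a
  X2 -> T0 T1
  X3 -> T0 T1

CYK fill (cells [i..j] with 1 ≤ i ≤ j ≤ 2 only):
  cell(1,1) b: {A,S,T0}  orig:{A,S}
  cell(2,2) a: {B,T1}  orig:{B}
  cell(1,2) ba: {A,S,X2,X3}  orig:{A,S}

Original NTs in T[1,2] deriving "ba": ["A", "S"]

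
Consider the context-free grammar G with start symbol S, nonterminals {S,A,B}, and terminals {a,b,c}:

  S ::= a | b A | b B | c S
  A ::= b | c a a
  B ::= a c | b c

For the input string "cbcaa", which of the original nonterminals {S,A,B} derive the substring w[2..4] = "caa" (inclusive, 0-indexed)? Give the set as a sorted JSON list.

CNF form of G:
  S -> T0 S | T2 A | T2 B | a
  A -> T0 X3 | b
  B -> T1 T0 | T2 T0
  T0 -> c
  T1 -> a
  T2 -> b
  X3 -> T1 T1

CYK table (by increasing span) — only the sub-triangle for w[2..4]:
  [2..2]={T0}  "c"  orig:{}
  [3..3]={S,T1}  "a"  orig:{S}
  [4..4]={S,T1}  "a"  orig:{S}
  [2..3]={S}  "ca"
  [3..4]={X3}  "aa"  orig:{}
  [2..4]={A}  "caa"

Original NTs in T[2,4] deriving "caa": ["A"]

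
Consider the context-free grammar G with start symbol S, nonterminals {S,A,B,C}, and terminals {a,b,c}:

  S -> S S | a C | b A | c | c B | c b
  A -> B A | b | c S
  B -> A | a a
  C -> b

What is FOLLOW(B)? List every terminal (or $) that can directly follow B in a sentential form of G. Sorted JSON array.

Compute FIRST by fixpoint:
round 1:
  A via A→b: +{b}
  A via A→c S: +{c}
  B via B→A: +{b,c}
  B via B→a a: +{a}
  C via C→b: +{b}
  S via S→a C: +{a}
  S via S→b A: +{b}
  S via S→c: +{c}
  FIRST(S)={a,b,c}  FIRST(A)={b,c}  FIRST(B)={a,b,c}  FIRST(C)={b}
round 2:
  A via A→B A: +{a}
  FIRST(S)={a,b,c}  FIRST(A)={a,b,c}  FIRST(B)={a,b,c}  FIRST(C)={b}
round 3: done
  FIRST(S)={a,b,c}  FIRST(A)={a,b,c}  FIRST(B)={a,b,c}  FIRST(C)={b}

FOLLOW iteration:
FOLLOW(S) := {$}
iter 1:
  A→B A: FOLLOW(B) ⊇ FIRST(A) = {a,b,c}; new: +{a,b,c}
  B→A: FOLLOW(A) ⊇ FOLLOW(B) ⊇ {a,b,c}; new: +{a,b,c}
  S→S S: FOLLOW(S) ⊇ FIRST(S) = {a,b,c}; new: +{a,b,c}
  S→a C: FOLLOW(C) ⊇ FOLLOW(S) ⊇ {$,a,b,c}; new: +{$,a,b,c}
  S→b A: FOLLOW(A) ⊇ FOLLOW(S) ⊇ {$,a,b,c}; new: +{$}
  S→c B: FOLLOW(B) ⊇ FOLLOW(S) ⊇ {$,a,b,c}; new: +{$}
  FOLLOW[S]={$,a,b,c}  FOLLOW[A]={$,a,b,c}  FOLLOW[B]={$,a,b,c}  FOLLOW[C]={$,a,b,c}
iter 2: (no change)
  FOLLOW[S]={$,a,b,c}  FOLLOW[A]={$,a,b,c}  FOLLOW[B]={$,a,b,c}  FOLLOW[C]={$,a,b,c}

FOLLOW(B) = ["$", "a", "b", "c"]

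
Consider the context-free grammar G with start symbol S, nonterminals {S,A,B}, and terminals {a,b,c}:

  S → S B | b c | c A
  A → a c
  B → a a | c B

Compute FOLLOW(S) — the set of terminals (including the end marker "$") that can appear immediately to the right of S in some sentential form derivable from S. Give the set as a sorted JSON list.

FIRST sets, iterate to fixpoint:
round 1:
  A via A→a c: +{a}
  B via B→a a: +{a}
  B via B→c B: +{c}
  S via S→b c: +{b}
  S via S→c A: +{c}
  FIRST(S)={b,c}  FIRST(A)={a}  FIRST(B)={a,c}
round 2: (stable)
  FIRST(S)={b,c}  FIRST(A)={a}  FIRST(B)={a,c}

FOLLOW iteration:
seed FOLLOW(S) with $
round 1:
  S→S B: FOLLOW(S) ⊇ FIRST(B) = {a,c}; new: +{a,c}
  S→S B: FOLLOW(B) ⊇ FOLLOW(S) ⊇ {$,a,c}; new: +{$,a,c}
  S→c A: FOLLOW(A) ⊇ FOLLOW(S) ⊇ {$,a,c}; new: +{$,a,c}
  S: {$,a,c}  A: {$,a,c}  B: {$,a,c}
round 2: — fixpoint
  S: {$,a,c}  A: {$,a,c}  B: {$,a,c}

FOLLOW(S) = ["$", "a", "c"]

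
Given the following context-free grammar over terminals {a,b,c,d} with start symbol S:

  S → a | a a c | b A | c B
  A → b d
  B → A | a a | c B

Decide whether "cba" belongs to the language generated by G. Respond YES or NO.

CNF form of G:
  S -> T0 A | T2 X4 | T3 B | a
  A -> T0 T1
  B -> T0 T1 | T2 T2 | T3 B
  T0 -> b
  T1 -> d
  T2 -> a
  T3 -> c
  X4 -> T2 T3

Fill CYK table bottom-up:
  cell(0,0) c: {T3}  orig:{}
  cell(1,1) b: {T0}  orig:{}
  cell(2,2) a: {S,T2}  orig:{S}
  cell(0,1) cb: ∅
  cell(1,2) ba: ∅
  cell(0,2) cba: ∅

S ∉ T[0,2] ⇒ NO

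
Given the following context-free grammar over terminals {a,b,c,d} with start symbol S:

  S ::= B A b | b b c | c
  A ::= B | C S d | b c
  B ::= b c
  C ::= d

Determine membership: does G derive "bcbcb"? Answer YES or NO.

Convert to CNF:
  S -> B X4 | T1 X5 | c
  A -> C X3 | T1 T2
  B -> T1 T2
  C -> d
  T0 -> d
  T1 -> b
  T2 -> c
  X3 -> S T0
  X4 -> A T1
  X5 -> T1 T2

CYK fill:
  cell(0,0) b: {T1}  orig:{}
  cell(1,1) c: {S,T2}  orig:{S}
  cell(2,2) b: {T1}  orig:{}
  cell(3,3) c: {S,T2}  orig:{S}
  cell(4,4) b: {T1}  orig:{}
  cell(0,1) bc: {A,B,X5}  orig:{A,B}
  cell(1,2) cb: ∅
  cell(2,3) bc: {A,B,X5}  orig:{A,B}
  cell(3,4) cb: ∅
  cell(0,2) bcb: {X4}  orig:{}
  cell(1,3) cbc: ∅
  cell(2,4) bcb: {X4}  orig:{}
  cell(0,3) bcbc: ∅
  cell(1,4) cbcb: ∅
  cell(0,4) bcbcb: {S}

S ∈ T[0,4] ⇒ YES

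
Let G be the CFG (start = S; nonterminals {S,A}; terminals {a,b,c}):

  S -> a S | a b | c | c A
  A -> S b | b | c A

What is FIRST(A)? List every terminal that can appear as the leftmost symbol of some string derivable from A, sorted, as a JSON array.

FIRST iteration:
pass 1:
  A via A→b: +{b}
  A via A→c A: +{c}
  S via S→a S: +{a}
  S via S→c: +{c}
  FIRST(S)={a,c}  FIRST(A)={b,c}
pass 2:
  A via A→S b: +{a}
  FIRST(S)={a,c}  FIRST(A)={a,b,c}
pass 3: (no change)
  FIRST(S)={a,c}  FIRST(A)={a,b,c}

FIRST(A) = ["a", "b", "c"]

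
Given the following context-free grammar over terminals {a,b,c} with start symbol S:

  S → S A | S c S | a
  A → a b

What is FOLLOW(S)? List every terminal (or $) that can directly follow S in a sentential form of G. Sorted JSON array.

Compute FIRST by fixpoint:
iter 1:
  A via A→a b: +{a}
  S via S→a: +{a}
  FIRST[S]={a}  FIRST[A]={a}
iter 2: — fixpoint
  FIRST[S]={a}  FIRST[A]={a}

Compute FOLLOW by fixpoint:
seed FOLLOW(S) with $
[1]
  S→S A: FOLLOW(S) ⊇ FIRST(A) = {a}; new: +{a}
  S→S A: FOLLOW(A) ⊇ FOLLOW(S) ⊇ {$,a}; new: +{$,a}
  S→S c S: FOLLOW(S) ⊇ FIRST(c) = {c}; new: +{c}
  FOLLOW[S]={$,a,c}  FOLLOW[A]={$,a}
[2]
  S→S A: FOLLOW(A) ⊇ FOLLOW(S) ⊇ {$,a,c}; new: +{c}
  FOLLOW[S]={$,a,c}  FOLLOW[A]={$,a,c}
[3] (no change)
  FOLLOW[S]={$,a,c}  FOLLOW[A]={$,a,c}

FOLLOW(S) = ["$", "a", "c"]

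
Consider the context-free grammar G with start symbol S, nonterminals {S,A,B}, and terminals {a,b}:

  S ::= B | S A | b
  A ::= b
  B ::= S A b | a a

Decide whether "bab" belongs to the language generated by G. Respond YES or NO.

Convert to CNF:
  S -> S A | S X3 | T1 T1 | b
  A -> b
  B -> S X2 | T1 T1
  T0 -> b
  T1 -> a
  X2 -> A T0
  X3 -> A T0

Fill CYK table bottom-up:
  T[0,0] 'b' = {A,S,T0}  orig:{A,S}
  T[1,1] 'a' = {T1}  orig:{}
  T[2,2] 'b' = {A,S,T0}  orig:{A,S}
  T[0,1] 'ba' = ∅
  T[1,2] 'ab' = ∅
  T[0,2] 'bab' = ∅

S ∉ T[0,2] ⇒ NO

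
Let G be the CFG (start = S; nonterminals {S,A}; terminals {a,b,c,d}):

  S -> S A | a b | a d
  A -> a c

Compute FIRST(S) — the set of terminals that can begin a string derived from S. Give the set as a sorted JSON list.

FIRST iteration:
round 1:
  A via A→a c: +{a}
  S via S→a b: +{a}
  S: {a}  A: {a}
round 2: done
  S: {a}  A: {a}

FIRST(S) = ["a"]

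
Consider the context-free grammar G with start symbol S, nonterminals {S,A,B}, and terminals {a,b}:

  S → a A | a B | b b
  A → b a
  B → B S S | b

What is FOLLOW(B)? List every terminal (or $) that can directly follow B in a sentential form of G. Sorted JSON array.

FIRST iteration:
[1]
  A via A→b a: +{b}
  B via B→b: +{b}
  S via S→a A: +{a}
  S via S→b b: +{b}
  FIRST(S)={a,b}  FIRST(A)={b}  FIRST(B)={b}
[2] (no change)
  FIRST(S)={a,b}  FIRST(A)={b}  FIRST(B)={b}

FOLLOW iteration:
initialize: $ ∈ FOLLOW(S)
[1]
  B→B S S: FOLLOW(B) ⊇ FIRST(S) = {a,b}; new: +{a,b}
  B→B S S: FOLLOW(S) ⊇ FIRST(S) = {a,b}; new: +{a,b}
  S→a A: FOLLOW(A) ⊇ FOLLOW(S) ⊇ {$,a,b}; new: +{$,a,b}
  S→a B: FOLLOW(B) ⊇ FOLLOW(S) ⊇ {$,a,b}; new: +{$}
  FOLLOW[S]={$,a,b}  FOLLOW[A]={$,a,b}  FOLLOW[B]={$,a,b}
[2] done
  FOLLOW[S]={$,a,b}  FOLLOW[A]={$,a,b}  FOLLOW[B]={$,a,b}

FOLLOW(B) = ["$", "a", "b"]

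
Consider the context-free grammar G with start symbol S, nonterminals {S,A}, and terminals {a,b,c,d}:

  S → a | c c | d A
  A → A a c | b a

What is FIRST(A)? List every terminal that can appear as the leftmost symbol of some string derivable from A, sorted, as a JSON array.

FIRST sets, iterate to fixpoint:
pass 1:
  A via A→b a: +{b}
  S via S→a: +{a}
  S via S→c c: +{c}
  S via S→d A: +{d}
  S: {a,c,d}  A: {b}
pass 2: (stable)
  S: {a,c,d}  A: {b}

FIRST(A) = ["b"]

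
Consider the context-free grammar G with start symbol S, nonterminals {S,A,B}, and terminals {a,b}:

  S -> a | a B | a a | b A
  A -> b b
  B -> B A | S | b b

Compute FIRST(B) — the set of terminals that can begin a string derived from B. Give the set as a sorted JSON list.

FIRST sets, iterate to fixpoint:
[1]
  A via A→b b: +{b}
  B via B→b b: +{b}
  S via S→a: +{a}
  S via S→b A: +{b}
  S: {a,b}  A: {b}  B: {b}
[2]
  B via B→S: +{a}
  S: {a,b}  A: {b}  B: {a,b}
[3] (stable)
  S: {a,b}  A: {b}  B: {a,b}

FIRST(B) = ["a", "b"]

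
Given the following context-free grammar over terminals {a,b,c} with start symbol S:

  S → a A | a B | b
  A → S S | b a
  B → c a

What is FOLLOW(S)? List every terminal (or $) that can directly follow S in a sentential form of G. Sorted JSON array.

FIRST sets, iterate to fixpoint:
[1]
  A via A→b a: +{b}
  B via B→c a: +{c}
  S via S→a A: +{a}
  S via S→b: +{b}
  FIRST[S]={a,b}  FIRST[A]={b}  FIRST[B]={c}
[2]
  A via A→S S: +{a}
  FIRST[S]={a,b}  FIRST[A]={a,b}  FIRST[B]={c}
[3] — fixpoint
  FIRST[S]={a,b}  FIRST[A]={a,b}  FIRST[B]={c}

Compute FOLLOW by fixpoint:
initialize: $ ∈ FOLLOW(S)
pass 1:
  A→S S: FOLLOW(S) ⊇ FIRST(S) = {a,b}; new: +{a,b}
  S→a A: FOLLOW(A) ⊇ FOLLOW(S) ⊇ {$,a,b}; new: +{$,a,b}
  S→a B: FOLLOW(B) ⊇ FOLLOW(S) ⊇ {$,a,b}; new: +{$,a,b}
  FOLLOW(S)={$,a,b}  FOLLOW(A)={$,a,b}  FOLLOW(B)={$,a,b}
pass 2: (stable)
  FOLLOW(S)={$,a,b}  FOLLOW(A)={$,a,b}  FOLLOW(B)={$,a,b}

FOLLOW(S) = ["$", "a", "b"]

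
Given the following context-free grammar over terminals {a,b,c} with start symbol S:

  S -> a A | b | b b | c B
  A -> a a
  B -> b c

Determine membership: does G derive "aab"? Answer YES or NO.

CNF form of G:
  S -> T0 A | T1 T1 | T2 B | b
  A -> T0 T0
  B -> T1 T2
  T0 -> a
  T1 -> b
  T2 -> c

CYK fill:
  T[0,0] 'a' = {T0}  orig:{}
  T[1,1] 'a' = {T0}  orig:{}
  T[2,2] 'b' = {S,T1}  orig:{S}
  T[0,1] 'aa' = {A}
  T[1,2] 'ab' = ∅
  T[0,2] 'aab' = ∅

S ∉ T[0,2] ⇒ NO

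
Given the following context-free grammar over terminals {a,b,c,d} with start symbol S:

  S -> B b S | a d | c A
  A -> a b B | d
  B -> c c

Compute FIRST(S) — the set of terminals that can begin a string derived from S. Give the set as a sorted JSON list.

FIRST sets, iterate to fixpoint:
pass 1:
  A via A→a b B: +{a}
  A via A→d: +{d}
  B via B→c c: +{c}
  S via S→B b S: +{c}
  S via S→a d: +{a}
  S: {a,c}  A: {a,d}  B: {c}
pass 2: done
  S: {a,c}  A: {a,d}  B: {c}

FIRST(S) = ["a", "c"]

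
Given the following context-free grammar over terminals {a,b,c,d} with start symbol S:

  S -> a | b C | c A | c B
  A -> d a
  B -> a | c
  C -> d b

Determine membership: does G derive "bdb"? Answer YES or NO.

Convert to CNF:
  S -> T2 C | T3 A | T3 B | a
  A -> T0 T1
  B -> a | c
  C -> T0 T2
  T0 -> d
  T1 -> a
  T2 -> b
  T3 -> c

CYK fill:
  T[0,0] 'b' = {T2}  orig:{}
  T[1,1] 'd' = {T0}  orig:{}
  T[2,2] 'b' = {T2}  orig:{}
  T[0,1] 'bd' = ∅
  T[1,2] 'db' = {C}
  T[0,2] 'bdb' = {S}

S ∈ T[0,2] ⇒ YES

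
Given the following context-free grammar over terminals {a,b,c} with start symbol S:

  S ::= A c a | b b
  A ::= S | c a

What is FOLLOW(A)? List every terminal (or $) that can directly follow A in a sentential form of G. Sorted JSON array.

FIRST iteration:
round 1:
  A via A→c a: +{c}
  S via S→A c a: +{c}
  S via S→b b: +{b}
  FIRST[S]={b,c}  FIRST[A]={c}
round 2:
  A via A→S: +{b}
  FIRST[S]={b,c}  FIRST[A]={b,c}
round 3: (no change)
  FIRST[S]={b,c}  FIRST[A]={b,c}

FOLLOW sets:
initialize: $ ∈ FOLLOW(S)
[1]
  S→A c a: FOLLOW(A) ⊇ FIRST(c) = {c}; new: +{c}
  FOLLOW(S)={$}  FOLLOW(A)={c}
[2]
  A→S: FOLLOW(S) ⊇ FOLLOW(A) ⊇ {c}; new: +{c}
  FOLLOW(S)={$,c}  FOLLOW(A)={c}
[3] (no change)
  FOLLOW(S)={$,c}  FOLLOW(A)={c}

FOLLOW(A) = ["c"]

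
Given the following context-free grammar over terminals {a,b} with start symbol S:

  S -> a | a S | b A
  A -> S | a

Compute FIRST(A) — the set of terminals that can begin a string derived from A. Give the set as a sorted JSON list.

FIRST iteration:
iter 1:
  A via A→a: +{a}
  S via S→a: +{a}
  S via S→b A: +{b}
  S: {a,b}  A: {a}
iter 2:
  A via A→S: +{b}
  S: {a,b}  A: {a,b}
iter 3: (no change)
  S: {a,b}  A: {a,b}

FIRST(A) = ["a", "b"]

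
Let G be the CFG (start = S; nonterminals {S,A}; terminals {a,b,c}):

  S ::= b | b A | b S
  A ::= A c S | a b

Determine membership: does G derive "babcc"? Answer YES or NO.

Convert to CNF:
  S -> T2 A | T2 S | b
  A -> A X3 | T1 T2
  T0 -> c
  T1 -> a
  T2 -> b
  X3 -> T0 S

Fill CYK table bottom-up:
  [0..0]={S,T2}  "b"  orig:{S}
  [1..1]={T1}  "a"  orig:{}
  [2..2]={S,T2}  "b"  orig:{S}
  [3..3]={T0}  "c"  orig:{}
  [4..4]={T0}  "c"  orig:{}
  [0..1]=∅  "ba"
  [1..2]={A}  "ab"
  [2..3]=∅  "bc"
  [3..4]=∅  "cc"
  [0..2]={S}  "bab"
  [1..3]=∅  "abc"
  [2..4]=∅  "bcc"
  [0..3]=∅  "babc"
  [1..4]=∅  "abcc"
  [0..4]=∅  "babcc"

S ∉ T[0,4] ⇒ NO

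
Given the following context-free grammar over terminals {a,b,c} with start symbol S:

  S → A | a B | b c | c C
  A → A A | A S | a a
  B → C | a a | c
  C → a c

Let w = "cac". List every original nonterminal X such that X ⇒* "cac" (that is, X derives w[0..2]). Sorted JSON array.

Convert to CNF:
  S -> A A | A S | T0 B | T0 T0 | T1 C | T2 T1
  A -> A A | A S | T0 T0
  B -> T0 T0 | T0 T1 | c
  C -> T0 T1
  T0 -> a
  T1 -> c
  T2 -> b

CYK fill, restricted to cells inside w[0..2]:
  [0..0]={B,T1}  "c"  orig:{B}
  [1..1]={T0}  "a"  orig:{}
  [2..2]={B,T1}  "c"  orig:{B}
  [0..1]=∅  "ca"
  [1..2]={B,C,S}  "ac"
  [0..2]={S}  "cac"

Original NTs in T[0,2] deriving "cac": ["S"]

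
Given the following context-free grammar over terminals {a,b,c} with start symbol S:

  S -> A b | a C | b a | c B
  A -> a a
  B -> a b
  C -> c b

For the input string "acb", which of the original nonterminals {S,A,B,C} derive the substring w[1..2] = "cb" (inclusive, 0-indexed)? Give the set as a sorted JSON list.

CNF form of G:
  S -> A T1 | T0 C | T1 T0 | T2 B
  A -> T0 T0
  B -> T0 T1
  C -> T2 T1
  T0 -> a
  T1 -> b
  T2 -> c

CYK fill, restricted to cells inside w[1..2]:
  cell(1,1) c: {T2}  orig:{}
  cell(2,2) b: {T1}  orig:{}
  cell(1,2) cb: {C}

Original NTs in T[1,2] deriving "cb": ["C"]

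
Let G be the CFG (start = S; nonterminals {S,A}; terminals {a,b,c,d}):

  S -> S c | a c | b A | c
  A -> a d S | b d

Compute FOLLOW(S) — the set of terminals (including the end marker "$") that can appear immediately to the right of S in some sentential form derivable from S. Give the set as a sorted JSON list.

FIRST sets, iterate to fixpoint:
iter 1:
  A via A→a d S: +{a}
  A via A→b d: +{b}
  S via S→a c: +{a}
  S via S→b A: +{b}
  S via S→c: +{c}
  FIRST[S]={a,b,c}  FIRST[A]={a,b}
iter 2: — fixpoint
  FIRST[S]={a,b,c}  FIRST[A]={a,b}

Compute FOLLOW by fixpoint:
FOLLOW(S) := {$}
[1]
  S→S c: FOLLOW(S) ⊇ FIRST(c) = {c}; new: +{c}
  S→b A: FOLLOW(A) ⊇ FOLLOW(S) ⊇ {$,c}; new: +{$,c}
  FOLLOW[S]={$,c}  FOLLOW[A]={$,c}
[2] (stable)
  FOLLOW[S]={$,c}  FOLLOW[A]={$,c}

FOLLOW(S) = ["$", "c"]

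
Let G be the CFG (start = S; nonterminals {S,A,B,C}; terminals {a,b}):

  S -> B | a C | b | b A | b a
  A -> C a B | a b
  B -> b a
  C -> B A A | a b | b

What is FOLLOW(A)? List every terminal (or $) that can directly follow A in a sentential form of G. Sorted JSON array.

FIRST iteration:
pass 1:
  A via A→a b: +{a}
  B via B→b a: +{b}
  C via C→B A A: +{b}
  C via C→a b: +{a}
  S via S→B: +{b}
  S via S→a C: +{a}
  S: {a,b}  A: {a}  B: {b}  C: {a,b}
pass 2:
  A via A→C a B: +{b}
  S: {a,b}  A: {a,b}  B: {b}  C: {a,b}
pass 3: — fixpoint
  S: {a,b}  A: {a,b}  B: {b}  C: {a,b}

Compute FOLLOW by fixpoint:
seed FOLLOW(S) with $
iter 1:
  A→C a B: FOLLOW(C) ⊇ FIRST(a) = {a}; new: +{a}
  C→B A A: FOLLOW(B) ⊇ FIRST(A) = {a,b}; new: +{a,b}
  C→B A A: FOLLOW(A) ⊇ FIRST(A) = {a,b}; new: +{a,b}
  S→B: FOLLOW(B) ⊇ FOLLOW(S) ⊇ {$}; new: +{$}
  S→a C: FOLLOW(C) ⊇ FOLLOW(S) ⊇ {$}; new: +{$}
  S→b A: FOLLOW(A) ⊇ FOLLOW(S) ⊇ {$}; new: +{$}
  S: {$}  A: {$,a,b}  B: {$,a,b}  C: {$,a}
iter 2: done
  S: {$}  A: {$,a,b}  B: {$,a,b}  C: {$,a}

FOLLOW(A) = ["$", "a", "b"]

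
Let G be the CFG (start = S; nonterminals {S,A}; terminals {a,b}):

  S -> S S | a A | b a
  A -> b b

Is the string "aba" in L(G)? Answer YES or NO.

CNF form of G:
  S -> S S | T0 T1 | T1 A
  A -> T0 T0
  T0 -> b
  T1 -> a

CYK fill:
  T[0,0] 'a' = {T1}  orig:{}
  T[1,1] 'b' = {T0}  orig:{}
  T[2,2] 'a' = {T1}  orig:{}
  T[0,1] 'ab' = ∅
  T[1,2] 'ba' = {S}
  T[0,2] 'aba' = ∅

S ∉ T[0,2] ⇒ NO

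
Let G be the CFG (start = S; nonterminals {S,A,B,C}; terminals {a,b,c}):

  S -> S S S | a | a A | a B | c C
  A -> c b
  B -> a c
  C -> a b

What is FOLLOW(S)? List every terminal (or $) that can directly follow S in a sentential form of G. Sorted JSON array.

FIRST sets, iterate to fixpoint:
pass 1:
  A via A→c b: +{c}
  B via B→a c: +{a}
  C via C→a b: +{a}
  S via S→a: +{a}
  S via S→c C: +{c}
  FIRST(S)={a,c}  FIRST(A)={c}  FIRST(B)={a}  FIRST(C)={a}
pass 2: (stable)
  FIRST(S)={a,c}  FIRST(A)={c}  FIRST(B)={a}  FIRST(C)={a}

Compute FOLLOW by fixpoint:
seed FOLLOW(S) with $
pass 1:
  S→S S S: FOLLOW(S) ⊇ FIRST(S) = {a,c}; new: +{a,c}
  S→a A: FOLLOW(A) ⊇ FOLLOW(S) ⊇ {$,a,c}; new: +{$,a,c}
  S→a B: FOLLOW(B) ⊇ FOLLOW(S) ⊇ {$,a,c}; new: +{$,a,c}
  S→c C: FOLLOW(C) ⊇ FOLLOW(S) ⊇ {$,a,c}; new: +{$,a,c}
  FOLLOW[S]={$,a,c}  FOLLOW[A]={$,a,c}  FOLLOW[B]={$,a,c}  FOLLOW[C]={$,a,c}
pass 2: (no change)
  FOLLOW[S]={$,a,c}  FOLLOW[A]={$,a,c}  FOLLOW[B]={$,a,c}  FOLLOW[C]={$,a,c}

FOLLOW(S) = ["$", "a", "c"]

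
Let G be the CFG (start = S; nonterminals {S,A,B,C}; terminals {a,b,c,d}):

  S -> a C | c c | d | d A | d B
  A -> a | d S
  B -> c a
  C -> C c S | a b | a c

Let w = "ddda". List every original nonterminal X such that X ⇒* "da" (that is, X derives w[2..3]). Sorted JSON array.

CNF form of G:
  S -> T0 A | T0 B | T1 T1 | T2 C | d
  A -> T0 S | a
  B -> T1 T2
  C -> C X4 | T2 T1 | T2 T3
  T0 -> d
  T1 -> c
  T2 -> a
  T3 -> b
  X4 -> T1 S

CYK fill, restricted to cells inside w[2..3]:
  [2..2]={S,T0}  "d"  orig:{S}
  [3..3]={A,T2}  "a"  orig:{A}
  [2..3]={S}  "da"

Original NTs in T[2,3] deriving "da": ["S"]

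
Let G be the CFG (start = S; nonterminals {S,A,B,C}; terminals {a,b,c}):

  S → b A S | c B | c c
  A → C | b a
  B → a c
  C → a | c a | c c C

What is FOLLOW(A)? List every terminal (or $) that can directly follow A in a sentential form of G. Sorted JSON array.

FIRST iteration:
iter 1:
  A via A→b a: +{b}
  B via B→a c: +{a}
  C via C→a: +{a}
  C via C→c a: +{c}
  S via S→b A S: +{b}
  S via S→c B: +{c}
  S: {b,c}  A: {b}  B: {a}  C: {a,c}
iter 2:
  A via A→C: +{a,c}
  S: {b,c}  A: {a,b,c}  B: {a}  C: {a,c}
iter 3: (stable)
  S: {b,c}  A: {a,b,c}  B: {a}  C: {a,c}

FOLLOW sets:
seed FOLLOW(S) with $
pass 1:
  S→b A S: FOLLOW(A) ⊇ FIRST(S) = {b,c}; new: +{b,c}
  S→c B: FOLLOW(B) ⊇ FOLLOW(S) ⊇ {$}; new: +{$}
  FOLLOW[S]={$}  FOLLOW[A]={b,c}  FOLLOW[B]={$}  FOLLOW[C]={}
pass 2:
  A→C: FOLLOW(C) ⊇ FOLLOW(A) ⊇ {b,c}; new: +{b,c}
  FOLLOW[S]={$}  FOLLOW[A]={b,c}  FOLLOW[B]={$}  FOLLOW[C]={b,c}
pass 3: (stable)
  FOLLOW[S]={$}  FOLLOW[A]={b,c}  FOLLOW[B]={$}  FOLLOW[C]={b,c}

FOLLOW(A) = ["b", "c"]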